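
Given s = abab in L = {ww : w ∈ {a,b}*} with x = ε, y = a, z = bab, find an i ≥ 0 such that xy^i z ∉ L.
i = 0

xy⁰z = ε · ε · bab = bab; bab has odd length 3, so it cannot be written as ww and is not in L.
(Other choices also work, e.g. i = 2, 3; only i = 1 is guaranteed to stay in L since xy¹z = s.)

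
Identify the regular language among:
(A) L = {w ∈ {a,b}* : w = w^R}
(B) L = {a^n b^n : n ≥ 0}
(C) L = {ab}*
(C) {ab}*

(C) L = {ab}* is regular.

This can be recognized by a finite automaton (DFA/NFA).
Regular expressions like {ab}* define regular languages.

The other choices are not regular:
- {a^n b^n : n ≥ 0}: After pumping, the number of a's and b's become unequal
- {w ∈ {a,b}* : w = w^R}: After pumping, the string is no longer symmetric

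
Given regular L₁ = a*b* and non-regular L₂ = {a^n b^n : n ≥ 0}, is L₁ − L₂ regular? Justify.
No — L₁ − L₂ is not regular.

a*b* − {a^n b^n} = {a^n b^m : n ≠ m}. If this were regular, then its complement intersected with a*b*, namely {a^n b^n : n ≥ 0}, would be regular too (closure under complement and intersection) — contradiction. So L₁ − L₂ is not regular.

Note that the bare facts "L₁ regular, L₂ non-regular" do not settle the question by themselves: the closure of regular languages under ∪, ∩, complement and difference applies only when BOTH operands are regular. With a non-regular operand the result can come out regular or non-regular depending on the specific languages, so one has to work out L₁ − L₂ for this particular pair, as above.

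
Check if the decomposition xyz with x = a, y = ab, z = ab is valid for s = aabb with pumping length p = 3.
Violated: xyz = s

The decomposition x = a, y = ab, z = ab for s = aabb with p = 3
violates the constraint: xyz = s

xyz = 'a' + 'ab' + 'ab' = 'aabab' ≠ 'aabb' = s. The decomposition doesn't reconstruct s.

Pumping lemma constraints:
1. xyz = s (decomposition is valid)
2. |xy| ≤ p
3. |y| > 0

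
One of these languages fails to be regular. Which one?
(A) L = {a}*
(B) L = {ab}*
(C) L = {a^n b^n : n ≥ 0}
(C) {a^n b^n : n ≥ 0}

(C) L = {a^n b^n : n ≥ 0} is NOT regular.

The pumping lemma can be used to prove this:
After pumping, the number of a's and b's become unequal

The other languages are regular because they can be recognized by finite automata.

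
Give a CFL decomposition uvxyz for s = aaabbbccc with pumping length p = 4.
u='aa', v='a', x='bb', y='b', z='ccc'

For s = aaabbbccc with pumping length p = 4:

One valid decomposition:
- u = 'aa'
- v = 'a'
- x = 'bb'
- y = 'b'
- z = 'ccc'

Verification:
- uvxyz = 'aa' + 'a' + 'bb' + 'b' + 'ccc' = aaabbbccc ✓
- |vxy| = |'abbb'| = 4 ≤ 4 ✓
- |vy| = |'ab'| = 2 > 0 ✓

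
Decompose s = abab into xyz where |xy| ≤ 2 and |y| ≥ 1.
x = '', y = 'a', z = 'bab'

For s = abab and p = 2, one valid decomposition is:
- x = '' (length 0)
- y = 'a' (length 1)
- z = 'bab' (length 3)

Verification:
- xyz = '' + 'a' + 'bab' = abab ✓
- |xy| = 1 ≤ 2 ✓
- |y| = 1 > 0 ✓

All pumping lemma constraints are satisfied.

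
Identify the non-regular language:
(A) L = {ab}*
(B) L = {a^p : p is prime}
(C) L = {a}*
(B) {a^p : p is prime}

(B) L = {a^p : p is prime} is NOT regular.

The pumping lemma can be used to prove this:
After pumping, the length becomes composite

The other languages are regular because they can be recognized by finite automata.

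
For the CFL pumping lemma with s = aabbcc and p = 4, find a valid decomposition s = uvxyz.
u='a', v='a', x='bb', y='c', z='c'

For s = aabbcc with pumping length p = 4:

One valid decomposition:
- u = 'a'
- v = 'a'
- x = 'bb'
- y = 'c'
- z = 'c'

Verification:
- uvxyz = 'a' + 'a' + 'bb' + 'c' + 'c' = aabbcc ✓
- |vxy| = |'abbc'| = 4 ≤ 4 ✓
- |vy| = |'ac'| = 2 > 0 ✓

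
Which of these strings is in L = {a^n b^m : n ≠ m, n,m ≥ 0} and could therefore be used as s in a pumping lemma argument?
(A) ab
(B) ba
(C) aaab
(C) aaab

The pumping lemma is applied to a string s that lies in L, so first check membership of each option:
- (A) ab = a^1 b^1 has n = m = 1, so it is not in L ✗
- (B) ba has an a after a b, so it is not of the form a^n b^m and is not in L ✗
- (C) aaab = a^3 b^1 with 3 ≠ 1, so it is in L ✓

Only (C) aaab is in L, so it is the only candidate that could play the role of s.
(In a complete proof one picks s in terms of the pumping length p so that |s| ≥ p is guaranteed; a fixed string like aaab illustrates the shape of such an s.)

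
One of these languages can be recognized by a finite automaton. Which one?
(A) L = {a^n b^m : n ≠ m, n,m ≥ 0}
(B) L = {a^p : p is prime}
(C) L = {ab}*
(C) {ab}*

(C) L = {ab}* is regular.

This can be recognized by a finite automaton (DFA/NFA).
Regular expressions like {ab}* define regular languages.

The other choices are not regular:
- {a^p : p is prime}: After pumping, the length becomes composite
- {a^n b^m : n ≠ m, n,m ≥ 0}: After pumping a's, we can make n = m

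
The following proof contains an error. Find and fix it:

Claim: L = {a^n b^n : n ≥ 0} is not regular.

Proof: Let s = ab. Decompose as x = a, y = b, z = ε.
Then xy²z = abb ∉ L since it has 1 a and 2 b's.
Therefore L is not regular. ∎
Error: The string s = ab might be shorter than the pumping length p.

Correction: Choose s = a^p b^p to ensure |s| ≥ p. Also, the decomposition is wrong: with |xy| ≤ p, y cannot include b's when s starts with p a's.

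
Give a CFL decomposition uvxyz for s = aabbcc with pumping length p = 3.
u='aa', v='b', x='b', y='c', z='c'

For s = aabbcc with pumping length p = 3:

One valid decomposition:
- u = 'aa'
- v = 'b'
- x = 'b'
- y = 'c'
- z = 'c'

Verification:
- uvxyz = 'aa' + 'b' + 'b' + 'c' + 'c' = aabbcc ✓
- |vxy| = |'bbc'| = 3 ≤ 3 ✓
- |vy| = |'bc'| = 2 > 0 ✓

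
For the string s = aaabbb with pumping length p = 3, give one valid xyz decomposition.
x = 'a', y = 'aa', z = 'bbb'

For s = aaabbb and p = 3, one valid decomposition is:
- x = 'a' (length 1)
- y = 'aa' (length 2)
- z = 'bbb' (length 3)

Verification:
- xyz = 'a' + 'aa' + 'bbb' = aaabbb ✓
- |xy| = 3 ≤ 3 ✓
- |y| = 2 > 0 ✓

All pumping lemma constraints are satisfied.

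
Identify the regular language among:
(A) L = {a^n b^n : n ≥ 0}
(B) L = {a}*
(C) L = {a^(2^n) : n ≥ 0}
(B) {a}*

(B) L = {a}* is regular.

This can be recognized by a finite automaton (DFA/NFA).
Regular expressions like {a}* define regular languages.

The other choices are not regular:
- {a^(2^n) : n ≥ 0}: After pumping, length is no longer a power of 2
- {a^n b^n : n ≥ 0}: After pumping, the number of a's and b's become unequal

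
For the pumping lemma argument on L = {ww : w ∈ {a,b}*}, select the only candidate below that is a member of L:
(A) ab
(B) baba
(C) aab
(B) baba

The pumping lemma is applied to a string s that lies in L, so first check membership of each option:
- (A) ab has length 2; its halves are a and b, which differ, so it is not in L ✗
- (B) baba splits into halves ba · ba, which are equal, so it is in L (w = ba) ✓
- (C) aab has odd length 3, so it cannot be written as ww and is not in L ✗

Only (B) baba is in L, so it is the only candidate that could play the role of s.
(In a complete proof one picks s in terms of the pumping length p so that |s| ≥ p is guaranteed; a fixed string like baba illustrates the shape of such an s.)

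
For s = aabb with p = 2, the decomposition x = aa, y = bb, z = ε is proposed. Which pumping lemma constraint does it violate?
Violated: |xy| ≤ p

The decomposition x = aa, y = bb, z = ε for s = aabb with p = 2
violates the constraint: |xy| ≤ p

|xy| = |aabb| = 4 > 2 = p. The decomposition puts too many characters in xy.

Pumping lemma constraints:
1. xyz = s (decomposition is valid)
2. |xy| ≤ p
3. |y| > 0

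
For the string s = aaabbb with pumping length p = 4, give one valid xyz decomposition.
x = '', y = 'a', z = 'aabbb'

For s = aaabbb and p = 4, one valid decomposition is:
- x = '' (length 0)
- y = 'a' (length 1)
- z = 'aabbb' (length 5)

Verification:
- xyz = '' + 'a' + 'aabbb' = aaabbb ✓
- |xy| = 1 ≤ 4 ✓
- |y| = 1 > 0 ✓

All pumping lemma constraints are satisfied.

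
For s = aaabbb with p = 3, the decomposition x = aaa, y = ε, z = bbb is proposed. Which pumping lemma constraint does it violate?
Violated: |y| > 0

The decomposition x = aaa, y = ε, z = bbb for s = aaabbb with p = 3
violates the constraint: |y| > 0

|y| = 0, but the pumping lemma requires |y| > 0 (y must be non-empty).

Pumping lemma constraints:
1. xyz = s (decomposition is valid)
2. |xy| ≤ p
3. |y| > 0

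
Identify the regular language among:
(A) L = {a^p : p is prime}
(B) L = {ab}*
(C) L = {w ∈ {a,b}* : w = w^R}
(B) {ab}*

(B) L = {ab}* is regular.

This can be recognized by a finite automaton (DFA/NFA).
Regular expressions like {ab}* define regular languages.

The other choices are not regular:
- {w ∈ {a,b}* : w = w^R}: After pumping, the string is no longer symmetric
- {a^p : p is prime}: After pumping, the length becomes composite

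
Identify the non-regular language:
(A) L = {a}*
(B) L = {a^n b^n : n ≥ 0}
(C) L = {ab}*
(B) {a^n b^n : n ≥ 0}

(B) L = {a^n b^n : n ≥ 0} is NOT regular.

The pumping lemma can be used to prove this:
After pumping, the number of a's and b's become unequal

The other languages are regular because they can be recognized by finite automata.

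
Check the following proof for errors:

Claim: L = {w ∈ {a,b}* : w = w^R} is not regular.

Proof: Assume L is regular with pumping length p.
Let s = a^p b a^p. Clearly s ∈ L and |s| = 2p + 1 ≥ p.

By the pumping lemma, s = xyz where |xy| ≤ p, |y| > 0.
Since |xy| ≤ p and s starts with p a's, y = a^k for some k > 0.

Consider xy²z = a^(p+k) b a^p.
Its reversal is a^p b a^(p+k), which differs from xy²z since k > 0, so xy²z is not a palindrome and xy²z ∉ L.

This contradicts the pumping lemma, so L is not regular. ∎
The proof is correct.

This proof is valid because:
1. s = a^p b a^p is in L and is chosen in terms of p, so |s| ≥ p holds for every p
2. The decomposition analysis is correct: |xy| ≤ p forces y to lie inside the leading a's
3. The contradiction is valid: a^(p+k) b a^p has more a's before the b than after it, so it is not a palindrome
4. The conclusion follows logically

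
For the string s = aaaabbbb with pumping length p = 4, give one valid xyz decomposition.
x = 'aa', y = 'a', z = 'abbbb'

For s = aaaabbbb and p = 4, one valid decomposition is:
- x = 'aa' (length 2)
- y = 'a' (length 1)
- z = 'abbbb' (length 5)

Verification:
- xyz = 'aa' + 'a' + 'abbbb' = aaaabbbb ✓
- |xy| = 3 ≤ 4 ✓
- |y| = 1 > 0 ✓

All pumping lemma constraints are satisfied.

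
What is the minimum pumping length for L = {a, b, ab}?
p = 3

For a finite language L, the pumping lemma holds vacuously if p > max|s| for s ∈ L.

The longest string in L = {a, b, ab} has length 2.
If p = 3, then no string s ∈ L has |s| ≥ p, so the condition is vacuously true.

The minimum pumping length is p = 3.

Why no smaller p works: for any p ≤ 2, the longest string s ∈ L has |s| = 2 ≥ p, so it would
have to be pumpable; but pumping up (i = 2, 3, ...) produces ever longer strings, which cannot all lie in the
finite language L. So the pumping property fails for every p ≤ 2.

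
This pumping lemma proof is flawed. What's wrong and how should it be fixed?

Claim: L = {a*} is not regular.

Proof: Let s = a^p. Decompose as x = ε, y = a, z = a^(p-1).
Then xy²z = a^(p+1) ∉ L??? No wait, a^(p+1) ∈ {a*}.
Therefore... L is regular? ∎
Error: The proof attempts to show a*  is not regular, but a* IS regular!

Correction: a* is a regular language (recognized by a simple DFA with one accepting state and self-loop on 'a'). The pumping lemma can only prove non-regularity, not regularity. For regular languages, pumping always works.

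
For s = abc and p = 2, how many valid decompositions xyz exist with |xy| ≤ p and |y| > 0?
3

For s = 'abc' with pumping length p = 2:

Constraints: |xy| ≤ 2, |y| > 0

Valid decompositions (|xy| ≤ p, |y| ≥ 1):
  • x='', y='a', z='bc'
  • x='a', y='b', z='c'
  • x='', y='ab', z='c'

Total count: 3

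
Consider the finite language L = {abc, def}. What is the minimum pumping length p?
p = 4

For a finite language L, the pumping lemma holds vacuously if p > max|s| for s ∈ L.

The longest string in L = {abc, def} has length 3.
If p = 4, then no string s ∈ L has |s| ≥ p, so the condition is vacuously true.

The minimum pumping length is p = 4.

Why no smaller p works: for any p ≤ 3, the longest string s ∈ L has |s| = 3 ≥ p, so it would
have to be pumpable; but pumping up (i = 2, 3, ...) produces ever longer strings, which cannot all lie in the
finite language L. So the pumping property fails for every p ≤ 3.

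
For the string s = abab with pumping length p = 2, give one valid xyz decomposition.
x = 'a', y = 'b', z = 'ab'

For s = abab and p = 2, one valid decomposition is:
- x = 'a' (length 1)
- y = 'b' (length 1)
- z = 'ab' (length 2)

Verification:
- xyz = 'a' + 'b' + 'ab' = abab ✓
- |xy| = 2 ≤ 2 ✓
- |y| = 1 > 0 ✓

All pumping lemma constraints are satisfied.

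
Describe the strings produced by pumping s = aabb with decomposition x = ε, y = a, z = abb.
{xy^i z : i ≥ 0} = {a^(i+1) b^2 : i ≥ 0} = {abb, aabb, aaabb, ...}

With x = ε, y = a, z = abb: Starting with aabb and pumping the first 'a' (z = abb keeps the second 'a'), we get strings with i+1 a's followed by 2 b's for i = 0, 1, 2, ...; note bb is not produced because z always contributes one a.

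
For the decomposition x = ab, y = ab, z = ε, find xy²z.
ababab

Given x = 'ab', y = 'ab', z = '' and i = 2:

xy^2z = x + y·y·...·y (2 times) + z
       = 'ab' + 'ab'^2 + ''
       = 'ab' + 'abab' + ''
       = 'ababab'

The pumped string is 'ababab' with length 6.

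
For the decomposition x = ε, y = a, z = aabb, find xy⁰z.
aabb

Given x = '', y = 'a', z = 'aabb' and i = 0:

xy^0z = x + y·y·...·y (0 times) + z
       = '' + 'a'^0 + 'aabb'
       = '' + '' + 'aabb'
       = 'aabb'

The pumped string is 'aabb' with length 4.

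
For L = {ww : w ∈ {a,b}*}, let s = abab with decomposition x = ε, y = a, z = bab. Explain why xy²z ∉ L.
xy²z = aabab ∉ L

Pumping with i = 2 replaces y = a by y² = aa:
- Original: s = xyz = abab; abab splits into halves ab · ab, which are equal, so it is in L (w = ab)
- Pumped: xy²z = ε · aa · bab = aabab
- aabab has odd length 5, so it cannot be written as ww and is not in L

The pumping lemma would require xy²z ∈ L, so this decomposition yields a contradiction.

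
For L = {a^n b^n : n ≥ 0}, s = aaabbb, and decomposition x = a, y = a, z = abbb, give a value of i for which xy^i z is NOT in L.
i = 3

xy³z = a · aaa · abbb = aaaaabbb; aaaaabbb has 5 a's and 3 b's; 5 ≠ 3, so it is not in L.
(Other choices also work, e.g. i = 0, 2; only i = 1 is guaranteed to stay in L since xy¹z = s.)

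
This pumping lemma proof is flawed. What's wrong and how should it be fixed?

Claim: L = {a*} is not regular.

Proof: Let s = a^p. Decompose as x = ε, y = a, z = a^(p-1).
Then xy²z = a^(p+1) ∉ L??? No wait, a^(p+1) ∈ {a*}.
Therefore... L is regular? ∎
Error: The proof attempts to show a*  is not regular, but a* IS regular!

Correction: a* is a regular language (recognized by a simple DFA with one accepting state and self-loop on 'a'). The pumping lemma can only prove non-regularity, not regularity. For regular languages, pumping always works.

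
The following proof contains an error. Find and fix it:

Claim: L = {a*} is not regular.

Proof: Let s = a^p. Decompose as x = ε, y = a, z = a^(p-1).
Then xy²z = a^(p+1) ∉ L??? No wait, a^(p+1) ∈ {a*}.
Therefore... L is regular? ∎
Error: The proof attempts to show a*  is not regular, but a* IS regular!

Correction: a* is a regular language (recognized by a simple DFA with one accepting state and self-loop on 'a'). The pumping lemma can only prove non-regularity, not regularity. For regular languages, pumping always works.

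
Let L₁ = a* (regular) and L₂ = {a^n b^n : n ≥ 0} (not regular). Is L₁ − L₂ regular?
Yes — L₁ − L₂ is regular.

The only string of a* that lies in {a^n b^n} is ε, so L₁ − L₂ = a* − {ε} = a⁺ = aa*, which is regular.

Note that the bare facts "L₁ regular, L₂ non-regular" do not settle the question by themselves: the closure of regular languages under ∪, ∩, complement and difference applies only when BOTH operands are regular. With a non-regular operand the result can come out regular or non-regular depending on the specific languages, so one has to work out L₁ − L₂ for this particular pair, as above.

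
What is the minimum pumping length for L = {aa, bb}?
p = 3

For a finite language L, the pumping lemma holds vacuously if p > max|s| for s ∈ L.

The longest string in L = {aa, bb} has length 2.
If p = 3, then no string s ∈ L has |s| ≥ p, so the condition is vacuously true.

The minimum pumping length is p = 3.

Why no smaller p works: for any p ≤ 2, the longest string s ∈ L has |s| = 2 ≥ p, so it would
have to be pumpable; but pumping up (i = 2, 3, ...) produces ever longer strings, which cannot all lie in the
finite language L. So the pumping property fails for every p ≤ 2.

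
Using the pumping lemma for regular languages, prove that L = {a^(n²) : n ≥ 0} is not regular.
Assume for contradiction that L is regular, and let p ≥ 1 be the pumping length given by the pumping lemma.
Choose s = a^(p²). Then s ∈ L and |s| = p² ≥ p.
By the pumping lemma, s = xyz for some x, y, z with |xy| ≤ p, |y| ≥ 1, and xy^i z ∈ L for every i ≥ 0.
Here y = a^k for some k with 1 ≤ k ≤ |xy| ≤ p.

Take i = 2: |xy²z| = p² + k.
Now p² < p² + k ≤ p² + p < p² + 2p + 1 = (p + 1)².
So |xy²z| lies strictly between the consecutive squares p² and (p + 1)², hence is not a perfect square, and xy²z ∉ L.

This contradicts the pumping lemma, which requires xy^i z ∈ L for all i ≥ 0.
Hence L = {a^(n²) : n ≥ 0} is not regular. ∎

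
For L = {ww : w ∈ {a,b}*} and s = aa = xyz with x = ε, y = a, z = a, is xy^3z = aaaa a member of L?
Yes

xy³z = ε · aaa · a = aaaa.
aaaa splits into halves aa · aa, which are equal, so it is in L (w = aa).
(A single pumped string landing in L is not a contradiction by itself; a non-regularity proof needs some i for which xy^i z ∉ L, for every admissible decomposition.)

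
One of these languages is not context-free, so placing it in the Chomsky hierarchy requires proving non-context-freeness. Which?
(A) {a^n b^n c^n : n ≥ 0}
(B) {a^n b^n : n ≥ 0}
(A) {a^n b^n c^n : n ≥ 0}

(A) {a^n b^n c^n : n ≥ 0} requires the CFL pumping lemma.

- {a^n b^n : n ≥ 0} is context-free (but not regular)
  • Can be shown non-regular with the regular pumping lemma
  • After pumping, the number of a's and b's become unequal

- {a^n b^n c^n : n ≥ 0} is NOT context-free
  • Requires the CFL pumping lemma to prove
  • Cannot maintain three equal counts simultaneously

The CFL pumping lemma is "stronger" in that it can prove non-membership
in the larger class of context-free languages.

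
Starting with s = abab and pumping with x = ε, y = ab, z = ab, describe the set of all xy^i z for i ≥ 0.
{xy^i z : i ≥ 0} = {(ab)^(i+1) : i ≥ 0} = {ab, abab, ababab, ...}

With x = ε, y = ab, z = ab: Pumping 'ab' gives strings of alternating a's and b's.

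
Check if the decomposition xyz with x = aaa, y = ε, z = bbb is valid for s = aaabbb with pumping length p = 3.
Violated: |y| > 0

The decomposition x = aaa, y = ε, z = bbb for s = aaabbb with p = 3
violates the constraint: |y| > 0

|y| = 0, but the pumping lemma requires |y| > 0 (y must be non-empty).

Pumping lemma constraints:
1. xyz = s (decomposition is valid)
2. |xy| ≤ p
3. |y| > 0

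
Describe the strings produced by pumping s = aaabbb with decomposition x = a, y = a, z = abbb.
{xy^i z : i ≥ 0} = {a^(2+i) b^3 : i ≥ 0} = {aabbb, aaabbb, aaaabbb, ...}

With x = a, y = a, z = abbb: Starting with aaabbb and pumping the second 'a', we get strings with 2+i a's followed by 3 b's for i = 0, 1, 2, ...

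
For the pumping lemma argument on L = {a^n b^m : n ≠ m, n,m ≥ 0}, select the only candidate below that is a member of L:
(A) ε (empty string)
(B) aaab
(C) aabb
(B) aaab

The pumping lemma is applied to a string s that lies in L, so first check membership of each option:
- (A) ε = a^0 b^0 has n = m = 0, so it is not in L ✗
- (B) aaab = a^3 b^1 with 3 ≠ 1, so it is in L ✓
- (C) aabb = a^2 b^2 has n = m = 2, so it is not in L ✗

Only (B) aaab is in L, so it is the only candidate that could play the role of s.
(In a complete proof one picks s in terms of the pumping length p so that |s| ≥ p is guaranteed; a fixed string like aaab illustrates the shape of such an s.)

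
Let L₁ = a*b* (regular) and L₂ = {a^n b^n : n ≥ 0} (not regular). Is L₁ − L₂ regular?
No — L₁ − L₂ is not regular.

a*b* − {a^n b^n} = {a^n b^m : n ≠ m}. If this were regular, then its complement intersected with a*b*, namely {a^n b^n : n ≥ 0}, would be regular too (closure under complement and intersection) — contradiction. So L₁ − L₂ is not regular.

Note that the bare facts "L₁ regular, L₂ non-regular" do not settle the question by themselves: the closure of regular languages under ∪, ∩, complement and difference applies only when BOTH operands are regular. With a non-regular operand the result can come out regular or non-regular depending on the specific languages, so one has to work out L₁ − L₂ for this particular pair, as above.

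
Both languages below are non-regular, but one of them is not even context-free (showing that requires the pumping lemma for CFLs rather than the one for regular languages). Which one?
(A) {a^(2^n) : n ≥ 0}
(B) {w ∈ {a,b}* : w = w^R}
(A) {a^(2^n) : n ≥ 0}

(A) {a^(2^n) : n ≥ 0} requires the CFL pumping lemma.

- {w ∈ {a,b}* : w = w^R} is context-free (but not regular)
  • Can be shown non-regular with the regular pumping lemma
  • After pumping, the string is no longer symmetric

- {a^(2^n) : n ≥ 0} is NOT context-free
  • Requires the CFL pumping lemma to prove
  • Gaps between powers of 2 grow exponentially

The CFL pumping lemma is "stronger" in that it can prove non-membership
in the larger class of context-free languages.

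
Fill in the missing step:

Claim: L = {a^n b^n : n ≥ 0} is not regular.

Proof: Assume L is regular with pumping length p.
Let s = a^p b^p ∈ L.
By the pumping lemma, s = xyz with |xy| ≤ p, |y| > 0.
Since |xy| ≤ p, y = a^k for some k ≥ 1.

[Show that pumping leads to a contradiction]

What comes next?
Consider xy²z = a^(p+k) b^p.

Since k ≥ 1, we have p + k > p.
So xy²z has more a's than b's: (p+k) a's vs p b's.
This means xy²z ∉ L because a^n b^n requires equal counts.

This contradicts the pumping lemma which states xy²z ∈ L.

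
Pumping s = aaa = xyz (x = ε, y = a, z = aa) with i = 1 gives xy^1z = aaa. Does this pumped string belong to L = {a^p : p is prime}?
Yes

xy¹z = ε · a · aa = aaa.
aaa has length 3, which is prime, so it is in L.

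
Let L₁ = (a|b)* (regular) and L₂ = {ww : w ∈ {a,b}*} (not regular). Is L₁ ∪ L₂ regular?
Yes — L₁ ∪ L₂ is regular.

{ww} ⊆ (a|b)*, so L₁ ∪ L₂ = (a|b)*, which is regular.

Note that the bare facts "L₁ regular, L₂ non-regular" do not settle the question by themselves: the closure of regular languages under ∪, ∩, complement and difference applies only when BOTH operands are regular. With a non-regular operand the result can come out regular or non-regular depending on the specific languages, so one has to work out L₁ ∪ L₂ for this particular pair, as above.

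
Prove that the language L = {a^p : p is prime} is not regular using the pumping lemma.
Assume for contradiction that L is regular, and let p ≥ 1 be the pumping length given by the pumping lemma.
Choose a prime q with q ≥ p (one exists because there are infinitely many primes) and let s = a^q. Then s ∈ L and |s| = q ≥ p.
By the pumping lemma, s = xyz for some x, y, z with |xy| ≤ p, |y| ≥ 1, and xy^i z ∈ L for every i ≥ 0.
Here y = a^k for some k with 1 ≤ k ≤ p, and xy^i z = a^(q + (i − 1)k) for every i ≥ 0.

Take i = q + 1: |xy^(q+1) z| = q + qk = q(k + 1).
Both factors satisfy q ≥ 2 and k + 1 ≥ 2, so q(k + 1) is composite, and xy^(q+1) z ∉ L.

This contradicts the pumping lemma, which requires xy^i z ∈ L for all i ≥ 0.
Hence L = {a^p : p is prime} is not regular. ∎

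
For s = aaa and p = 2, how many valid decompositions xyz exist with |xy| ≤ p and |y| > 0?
3

For s = 'aaa' with pumping length p = 2:

Constraints: |xy| ≤ 2, |y| > 0

Valid decompositions (|xy| ≤ p, |y| ≥ 1):
  • x='', y='a', z='aa'
  • x='a', y='a', z='a'
  • x='', y='aa', z='a'

Total count: 3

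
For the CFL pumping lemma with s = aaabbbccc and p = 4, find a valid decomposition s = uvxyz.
u='aa', v='a', x='bb', y='b', z='ccc'

For s = aaabbbccc with pumping length p = 4:

One valid decomposition:
- u = 'aa'
- v = 'a'
- x = 'bb'
- y = 'b'
- z = 'ccc'

Verification:
- uvxyz = 'aa' + 'a' + 'bb' + 'b' + 'ccc' = aaabbbccc ✓
- |vxy| = |'abbb'| = 4 ≤ 4 ✓
- |vy| = |'ab'| = 2 > 0 ✓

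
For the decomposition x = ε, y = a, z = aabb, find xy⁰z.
aabb

Given x = '', y = 'a', z = 'aabb' and i = 0:

xy^0z = x + y·y·...·y (0 times) + z
       = '' + 'a'^0 + 'aabb'
       = '' + '' + 'aabb'
       = 'aabb'

The pumped string is 'aabb' with length 4.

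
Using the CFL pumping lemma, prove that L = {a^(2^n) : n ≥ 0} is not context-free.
Assume for contradiction that L is context-free, and let p ≥ 1 be the pumping length given by the pumping lemma for CFLs.
Choose s = a^(2^p). Then s ∈ L and |s| = 2^p ≥ p.
By the CFL pumping lemma, s = uvxyz for some u, v, x, y, z with |vxy| ≤ p, |vy| ≥ 1, and uv^i xy^i z ∈ L for every i ≥ 0.
All symbols are a's, so only lengths matter: let k = |vy|, with 1 ≤ k ≤ |vxy| ≤ p < 2^p.

Take i = 2: |uv²xy²z| = 2^p + k, and 2^p < 2^p + k < 2^p + 2^p = 2^(p+1).
So the length lies strictly between consecutive powers of two and is not a power of 2; uv²xy²z ∉ L.

This contradicts the CFL pumping lemma, which requires uv^i xy^i z ∈ L for all i ≥ 0.
Hence L = {a^(2^n) : n ≥ 0} is not context-free. ∎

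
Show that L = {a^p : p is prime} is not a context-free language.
Assume for contradiction that L is context-free, and let p ≥ 1 be the pumping length given by the pumping lemma for CFLs.
Choose a prime q with q ≥ p and let s = a^q. Then s ∈ L and |s| = q ≥ p.
By the CFL pumping lemma, s = uvxyz for some u, v, x, y, z with |vxy| ≤ p, |vy| ≥ 1, and uv^i xy^i z ∈ L for every i ≥ 0.
All symbols are a's, so only lengths matter: let k = |vy|, with 1 ≤ k ≤ p. Then |uv^i xy^i z| = q + (i − 1)k.

Take i = q + 1: the length is q + qk = q(k + 1).
Both factors satisfy q ≥ 2 and k + 1 ≥ 2, so q(k + 1) is composite and uv^(q+1) xy^(q+1) z ∉ L.

This contradicts the CFL pumping lemma, which requires uv^i xy^i z ∈ L for all i ≥ 0.
Hence L = {a^p : p is prime} is not context-free. ∎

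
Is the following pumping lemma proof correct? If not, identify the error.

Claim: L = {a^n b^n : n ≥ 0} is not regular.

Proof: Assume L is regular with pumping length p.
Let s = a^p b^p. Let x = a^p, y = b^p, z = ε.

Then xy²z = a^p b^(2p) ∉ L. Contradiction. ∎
The proof is INCORRECT.

Error: The decomposition violates |xy| ≤ p.
With x = a^p and y = b^p, we have |xy| = 2p > p.
The pumping lemma requires |xy| ≤ p, so y must be within the first p characters.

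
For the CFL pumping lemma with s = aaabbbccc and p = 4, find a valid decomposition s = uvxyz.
u='aa', v='a', x='bb', y='b', z='ccc'

For s = aaabbbccc with pumping length p = 4:

One valid decomposition:
- u = 'aa'
- v = 'a'
- x = 'bb'
- y = 'b'
- z = 'ccc'

Verification:
- uvxyz = 'aa' + 'a' + 'bb' + 'b' + 'ccc' = aaabbbccc ✓
- |vxy| = |'abbb'| = 4 ≤ 4 ✓
- |vy| = |'ab'| = 2 > 0 ✓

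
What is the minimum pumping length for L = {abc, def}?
p = 4

For a finite language L, the pumping lemma holds vacuously if p > max|s| for s ∈ L.

The longest string in L = {abc, def} has length 3.
If p = 4, then no string s ∈ L has |s| ≥ p, so the condition is vacuously true.

The minimum pumping length is p = 4.

Why no smaller p works: for any p ≤ 3, the longest string s ∈ L has |s| = 3 ≥ p, so it would
have to be pumpable; but pumping up (i = 2, 3, ...) produces ever longer strings, which cannot all lie in the
finite language L. So the pumping property fails for every p ≤ 3.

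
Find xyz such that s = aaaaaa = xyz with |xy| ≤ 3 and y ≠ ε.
x = '', y = 'aa', z = 'aaaa'

For s = aaaaaa and p = 3, one valid decomposition is:
- x = '' (length 0)
- y = 'aa' (length 2)
- z = 'aaaa' (length 4)

Verification:
- xyz = '' + 'aa' + 'aaaa' = aaaaaa ✓
- |xy| = 2 ≤ 3 ✓
- |y| = 2 > 0 ✓

All pumping lemma constraints are satisfied.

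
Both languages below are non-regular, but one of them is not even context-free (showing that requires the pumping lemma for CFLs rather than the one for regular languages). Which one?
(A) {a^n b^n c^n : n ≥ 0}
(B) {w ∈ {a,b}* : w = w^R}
(A) {a^n b^n c^n : n ≥ 0}

(A) {a^n b^n c^n : n ≥ 0} requires the CFL pumping lemma.

- {w ∈ {a,b}* : w = w^R} is context-free (but not regular)
  • Can be shown non-regular with the regular pumping lemma
  • After pumping, the string is no longer symmetric

- {a^n b^n c^n : n ≥ 0} is NOT context-free
  • Requires the CFL pumping lemma to prove
  • Cannot maintain three equal counts simultaneously

The CFL pumping lemma is "stronger" in that it can prove non-membership
in the larger class of context-free languages.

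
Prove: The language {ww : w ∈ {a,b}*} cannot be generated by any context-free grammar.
Assume for contradiction that L is context-free, and let p ≥ 1 be the pumping length given by the pumping lemma for CFLs.
Choose s = a^p b^p a^p b^p. Then s ∈ L (take w = a^p b^p) and |s| = 4p ≥ p.
By the CFL pumping lemma, s = uvxyz for some u, v, x, y, z with |vxy| ≤ p, |vy| ≥ 1, and uv^i xy^i z ∈ L for every i ≥ 0.

Write s as four blocks A₁ B₁ A₂ B₂ with A₁ = A₂ = a^p and B₁ = B₂ = b^p. Since |vxy| ≤ p, the window vxy lies inside at most two adjacent blocks. Take i = 0 and let t = uxz, so |t| = 4p − |vy| with 1 ≤ |vy| ≤ p. If |t| is odd, t ∉ L immediately, so assume |vy| is even (hence |vy| ≥ 2) and |t|/2 = 2p − |vy|/2, which satisfies p ≤ |t|/2 ≤ 2p − 1.

Case 1 (vxy inside A₁B₁): t = a^(p−j) b^(p−l) a^p b^p with j + l = |vy|. The second half of t has length < 2p, so it is a suffix of the trailing a^p b^p and ends in b; the first half is a^(p−j) b^(p−l) a^((j+l)/2), which ends in a because (j+l)/2 ≥ 1. The halves differ, so t ∉ L.

Case 2 (vxy inside B₁A₂, straddling the middle): t = a^p b^(p−j) a^(p−l) b^p with j + l = |vy|. If t = ww, then w is a prefix of t of length ≥ p, so w begins with a^p; and w is a suffix of t of length ≥ p, so w ends with b^p. That forces |w| ≥ 2p, contradicting |w| = |t|/2 ≤ 2p − 1. So t ∉ L.

Case 3 (vxy inside A₂B₂): t = a^p b^p a^(p−j) b^(p−l) with j + l = |vy|. The first half of t is a prefix of a^p b^p, so it begins with a; the second half is b^((j+l)/2) a^(p−j) b^(p−l), which begins with b. The halves differ, so t ∉ L.

In every case uv⁰xy⁰z = uxz ∉ L.

This contradicts the CFL pumping lemma, which requires uv^i xy^i z ∈ L for all i ≥ 0.
Hence L = {ww : w ∈ {a,b}*} is not context-free. ∎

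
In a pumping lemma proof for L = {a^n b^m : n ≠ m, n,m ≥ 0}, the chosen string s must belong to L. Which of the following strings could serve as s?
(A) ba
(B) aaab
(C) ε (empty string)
(B) aaab

The pumping lemma is applied to a string s that lies in L, so first check membership of each option:
- (A) ba has an a after a b, so it is not of the form a^n b^m and is not in L ✗
- (B) aaab = a^3 b^1 with 3 ≠ 1, so it is in L ✓
- (C) ε = a^0 b^0 has n = m = 0, so it is not in L ✗

Only (B) aaab is in L, so it is the only candidate that could play the role of s.
(In a complete proof one picks s in terms of the pumping length p so that |s| ≥ p is guaranteed; a fixed string like aaab illustrates the shape of such an s.)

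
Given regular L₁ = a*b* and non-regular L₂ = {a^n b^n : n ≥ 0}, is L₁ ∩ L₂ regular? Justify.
No — L₁ ∩ L₂ is not regular.

Every string a^n b^n already lies in a*b*, so L₁ ∩ L₂ = {a^n b^n : n ≥ 0} = L₂ itself, which is the standard non-regular language (pump s = a^p b^p).

Note that the bare facts "L₁ regular, L₂ non-regular" do not settle the question by themselves: the closure of regular languages under ∪, ∩, complement and difference applies only when BOTH operands are regular. With a non-regular operand the result can come out regular or non-regular depending on the specific languages, so one has to work out L₁ ∩ L₂ for this particular pair, as above.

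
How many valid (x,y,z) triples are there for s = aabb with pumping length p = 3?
6

For s = 'aabb' with pumping length p = 3:

Constraints: |xy| ≤ 3, |y| > 0

Valid decompositions (|xy| ≤ p, |y| ≥ 1):
  • x='', y='a', z='abb'
  • x='a', y='a', z='bb'
  • x='', y='aa', z='bb'
  • x='aa', y='b', z='b'
  • x='a', y='ab', z='b'
  • x='', y='aab', z='b'

Total count: 6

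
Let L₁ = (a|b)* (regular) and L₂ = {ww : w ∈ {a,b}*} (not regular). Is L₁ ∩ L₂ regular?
No — L₁ ∩ L₂ is not regular.

(a|b)* is all strings over {a,b}, so L₁ ∩ L₂ = {ww : w ∈ {a,b}*} = L₂ itself, which is not regular (pump s = a^p b a^p b).

Note that the bare facts "L₁ regular, L₂ non-regular" do not settle the question by themselves: the closure of regular languages under ∪, ∩, complement and difference applies only when BOTH operands are regular. With a non-regular operand the result can come out regular or non-regular depending on the specific languages, so one has to work out L₁ ∩ L₂ for this particular pair, as above.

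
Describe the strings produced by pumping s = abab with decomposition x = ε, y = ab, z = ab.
{xy^i z : i ≥ 0} = {(ab)^(i+1) : i ≥ 0} = {ab, abab, ababab, ...}

With x = ε, y = ab, z = ab: Pumping 'ab' gives strings of alternating a's and b's.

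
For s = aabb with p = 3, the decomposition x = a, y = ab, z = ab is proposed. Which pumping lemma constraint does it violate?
Violated: xyz = s

The decomposition x = a, y = ab, z = ab for s = aabb with p = 3
violates the constraint: xyz = s

xyz = 'a' + 'ab' + 'ab' = 'aabab' ≠ 'aabb' = s. The decomposition doesn't reconstruct s.

Pumping lemma constraints:
1. xyz = s (decomposition is valid)
2. |xy| ≤ p
3. |y| > 0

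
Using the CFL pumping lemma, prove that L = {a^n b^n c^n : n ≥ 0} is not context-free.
Assume for contradiction that L is context-free, and let p ≥ 1 be the pumping length given by the pumping lemma for CFLs.
Choose s = a^p b^p c^p. Then s ∈ L and |s| = 3p ≥ p.
By the CFL pumping lemma, s = uvxyz for some u, v, x, y, z with |vxy| ≤ p, |vy| ≥ 1, and uv^i xy^i z ∈ L for every i ≥ 0.

Because |vxy| ≤ p, the window vxy cannot contain both an a and a c: any substring of s containing both must include the entire block b^p plus at least one a and one c, so it has length ≥ p + 2 > p.
Hence at least one of the letters a, c does not occur in vy at all.

Take i = 0: the string uxz is obtained from s by deleting |vy| ≥ 1 symbols, so |uxz| = 3p − |vy| < 3p.
But the letter (a or c) that does not occur in vy still occurs exactly p times in uxz. Every string of L with exactly p copies of some letter is a^p b^p c^p, of length 3p. Since |uxz| < 3p, uxz ∉ L.

This contradicts the CFL pumping lemma, which requires uv^i xy^i z ∈ L for all i ≥ 0.
Hence L = {a^n b^n c^n : n ≥ 0} is not context-free. ∎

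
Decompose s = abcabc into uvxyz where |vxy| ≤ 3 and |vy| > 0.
u='ab', v='c', x='a', y='b', z='c'

For s = abcabc with pumping length p = 3:

One valid decomposition:
- u = 'ab'
- v = 'c'
- x = 'a'
- y = 'b'
- z = 'c'

Verification:
- uvxyz = 'ab' + 'c' + 'a' + 'b' + 'c' = abcabc ✓
- |vxy| = |'cab'| = 3 ≤ 3 ✓
- |vy| = |'cb'| = 2 > 0 ✓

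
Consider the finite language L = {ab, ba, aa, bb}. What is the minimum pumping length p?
p = 3

For a finite language L, the pumping lemma holds vacuously if p > max|s| for s ∈ L.

The longest string in L = {ab, ba, aa, bb} has length 2.
If p = 3, then no string s ∈ L has |s| ≥ p, so the condition is vacuously true.

The minimum pumping length is p = 3.

Why no smaller p works: for any p ≤ 2, the longest string s ∈ L has |s| = 2 ≥ p, so it would
have to be pumpable; but pumping up (i = 2, 3, ...) produces ever longer strings, which cannot all lie in the
finite language L. So the pumping property fails for every p ≤ 2.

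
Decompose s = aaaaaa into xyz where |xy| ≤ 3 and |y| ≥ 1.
x = '', y = 'aa', z = 'aaaa'

For s = aaaaaa and p = 3, one valid decomposition is:
- x = '' (length 0)
- y = 'aa' (length 2)
- z = 'aaaa' (length 4)

Verification:
- xyz = '' + 'aa' + 'aaaa' = aaaaaa ✓
- |xy| = 2 ≤ 3 ✓
- |y| = 2 > 0 ✓

All pumping lemma constraints are satisfied.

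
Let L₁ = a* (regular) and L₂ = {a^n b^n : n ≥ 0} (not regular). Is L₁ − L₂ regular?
Yes — L₁ − L₂ is regular.

The only string of a* that lies in {a^n b^n} is ε, so L₁ − L₂ = a* − {ε} = a⁺ = aa*, which is regular.

Note that the bare facts "L₁ regular, L₂ non-regular" do not settle the question by themselves: the closure of regular languages under ∪, ∩, complement and difference applies only when BOTH operands are regular. With a non-regular operand the result can come out regular or non-regular depending on the specific languages, so one has to work out L₁ − L₂ for this particular pair, as above.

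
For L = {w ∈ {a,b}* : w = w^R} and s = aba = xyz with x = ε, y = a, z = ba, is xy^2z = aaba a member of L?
No

xy²z = ε · aa · ba = aaba.
aaba reversed is abaa ≠ aaba, so it is not a palindrome and is not in L.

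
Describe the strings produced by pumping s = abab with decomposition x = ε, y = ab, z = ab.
{xy^i z : i ≥ 0} = {(ab)^(i+1) : i ≥ 0} = {ab, abab, ababab, ...}

With x = ε, y = ab, z = ab: Pumping 'ab' gives strings of alternating a's and b's.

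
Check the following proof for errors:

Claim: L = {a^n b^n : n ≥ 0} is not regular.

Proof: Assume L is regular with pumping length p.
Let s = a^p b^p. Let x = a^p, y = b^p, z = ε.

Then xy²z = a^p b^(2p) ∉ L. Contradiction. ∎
The proof is INCORRECT.

Error: The decomposition violates |xy| ≤ p.
With x = a^p and y = b^p, we have |xy| = 2p > p.
The pumping lemma requires |xy| ≤ p, so y must be within the first p characters.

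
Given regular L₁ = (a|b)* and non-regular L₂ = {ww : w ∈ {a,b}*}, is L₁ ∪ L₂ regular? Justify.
Yes — L₁ ∪ L₂ is regular.

{ww} ⊆ (a|b)*, so L₁ ∪ L₂ = (a|b)*, which is regular.

Note that the bare facts "L₁ regular, L₂ non-regular" do not settle the question by themselves: the closure of regular languages under ∪, ∩, complement and difference applies only when BOTH operands are regular. With a non-regular operand the result can come out regular or non-regular depending on the specific languages, so one has to work out L₁ ∪ L₂ for this particular pair, as above.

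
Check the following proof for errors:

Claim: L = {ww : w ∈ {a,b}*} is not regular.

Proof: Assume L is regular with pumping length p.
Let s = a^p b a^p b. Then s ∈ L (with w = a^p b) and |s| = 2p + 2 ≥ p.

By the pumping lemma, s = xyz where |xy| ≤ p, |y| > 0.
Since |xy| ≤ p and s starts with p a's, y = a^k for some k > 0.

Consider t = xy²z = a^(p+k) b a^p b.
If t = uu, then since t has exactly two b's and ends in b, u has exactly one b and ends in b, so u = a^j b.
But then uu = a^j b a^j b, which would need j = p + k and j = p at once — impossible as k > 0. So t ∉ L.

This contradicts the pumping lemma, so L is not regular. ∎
The proof is correct.

This proof is valid because:
1. s = a^p b a^p b is in L and is chosen in terms of p, so |s| ≥ p holds for every p
2. The decomposition analysis is correct: |xy| ≤ p forces y to lie inside the leading a's
3. The contradiction is valid: the argument shows a^(p+k) b a^p b cannot be split into two equal halves
4. The conclusion follows logically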